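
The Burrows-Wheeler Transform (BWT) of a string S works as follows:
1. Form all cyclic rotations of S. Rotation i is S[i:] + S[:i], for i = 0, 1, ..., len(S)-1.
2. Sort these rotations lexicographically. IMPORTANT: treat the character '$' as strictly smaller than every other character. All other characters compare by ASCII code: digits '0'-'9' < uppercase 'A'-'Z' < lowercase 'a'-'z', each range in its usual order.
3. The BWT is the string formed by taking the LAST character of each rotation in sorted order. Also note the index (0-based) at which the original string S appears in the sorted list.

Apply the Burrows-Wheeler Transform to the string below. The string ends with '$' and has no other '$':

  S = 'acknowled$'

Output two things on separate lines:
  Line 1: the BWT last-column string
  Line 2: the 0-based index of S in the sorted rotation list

Answer: d$aelcwkno
1

Derivation:
All 10 rotations (rotation i = S[i:]+S[:i]):
  rot[0] = acknowled$
  rot[1] = cknowled$a
  rot[2] = knowled$ac
  rot[3] = nowled$ack
  rot[4] = owled$ackn
  rot[5] = wled$ackno
  rot[6] = led$acknow
  rot[7] = ed$acknowl
  rot[8] = d$acknowle
  rot[9] = $acknowled
Sorted (with $ < everything):
  sorted[0] = $acknowled  (last char: 'd')
  sorted[1] = acknowled$  (last char: '$')
  sorted[2] = cknowled$a  (last char: 'a')
  sorted[3] = d$acknowle  (last char: 'e')
  sorted[4] = ed$acknowl  (last char: 'l')
  sorted[5] = knowled$ac  (last char: 'c')
  sorted[6] = led$acknow  (last char: 'w')
  sorted[7] = nowled$ack  (last char: 'k')
  sorted[8] = owled$ackn  (last char: 'n')
  sorted[9] = wled$ackno  (last char: 'o')
Last column: d$aelcwkno
Original string S is at sorted index 1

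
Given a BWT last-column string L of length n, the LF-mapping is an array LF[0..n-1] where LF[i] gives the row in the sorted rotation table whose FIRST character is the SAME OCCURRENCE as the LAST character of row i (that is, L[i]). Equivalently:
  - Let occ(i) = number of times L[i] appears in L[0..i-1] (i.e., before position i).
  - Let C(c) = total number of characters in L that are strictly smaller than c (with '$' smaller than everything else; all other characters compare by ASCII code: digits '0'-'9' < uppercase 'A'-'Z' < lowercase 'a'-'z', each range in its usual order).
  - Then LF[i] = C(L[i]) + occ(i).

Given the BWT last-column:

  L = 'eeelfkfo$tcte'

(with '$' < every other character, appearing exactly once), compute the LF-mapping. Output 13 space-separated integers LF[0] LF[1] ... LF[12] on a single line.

Char counts: '$':1, 'c':1, 'e':4, 'f':2, 'k':1, 'l':1, 'o':1, 't':2
C (first-col start): C('$')=0, C('c')=1, C('e')=2, C('f')=6, C('k')=8, C('l')=9, C('o')=10, C('t')=11
L[0]='e': occ=0, LF[0]=C('e')+0=2+0=2
L[1]='e': occ=1, LF[1]=C('e')+1=2+1=3
L[2]='e': occ=2, LF[2]=C('e')+2=2+2=4
L[3]='l': occ=0, LF[3]=C('l')+0=9+0=9
L[4]='f': occ=0, LF[4]=C('f')+0=6+0=6
L[5]='k': occ=0, LF[5]=C('k')+0=8+0=8
L[6]='f': occ=1, LF[6]=C('f')+1=6+1=7
L[7]='o': occ=0, LF[7]=C('o')+0=10+0=10
L[8]='$': occ=0, LF[8]=C('$')+0=0+0=0
L[9]='t': occ=0, LF[9]=C('t')+0=11+0=11
L[10]='c': occ=0, LF[10]=C('c')+0=1+0=1
L[11]='t': occ=1, LF[11]=C('t')+1=11+1=12
L[12]='e': occ=3, LF[12]=C('e')+3=2+3=5

Answer: 2 3 4 9 6 8 7 10 0 11 1 12 5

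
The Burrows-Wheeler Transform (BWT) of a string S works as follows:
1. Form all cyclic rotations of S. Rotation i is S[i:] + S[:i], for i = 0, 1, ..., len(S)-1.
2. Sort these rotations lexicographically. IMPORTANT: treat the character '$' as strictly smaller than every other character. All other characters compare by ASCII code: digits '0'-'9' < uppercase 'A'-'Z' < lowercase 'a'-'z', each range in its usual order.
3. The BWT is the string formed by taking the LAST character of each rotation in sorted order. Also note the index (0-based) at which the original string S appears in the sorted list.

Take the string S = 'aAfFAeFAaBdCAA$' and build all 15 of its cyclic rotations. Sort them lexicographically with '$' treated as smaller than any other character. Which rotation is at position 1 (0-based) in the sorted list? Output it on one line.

All 15 rotations (rotation i = S[i:]+S[:i]):
  rot[0] = aAfFAeFAaBdCAA$
  rot[1] = AfFAeFAaBdCAA$a
  rot[2] = fFAeFAaBdCAA$aA
  rot[3] = FAeFAaBdCAA$aAf
  rot[4] = AeFAaBdCAA$aAfF
  rot[5] = eFAaBdCAA$aAfFA
  rot[6] = FAaBdCAA$aAfFAe
  rot[7] = AaBdCAA$aAfFAeF
  rot[8] = aBdCAA$aAfFAeFA
  rot[9] = BdCAA$aAfFAeFAa
  rot[10] = dCAA$aAfFAeFAaB
  rot[11] = CAA$aAfFAeFAaBd
  rot[12] = AA$aAfFAeFAaBdC
  rot[13] = A$aAfFAeFAaBdCA
  rot[14] = $aAfFAeFAaBdCAA
Sorted (with $ < everything):
  sorted[0] = $aAfFAeFAaBdCAA
  sorted[1] = A$aAfFAeFAaBdCA
  sorted[2] = AA$aAfFAeFAaBdC
  sorted[3] = AaBdCAA$aAfFAeF
  sorted[4] = AeFAaBdCAA$aAfF
  sorted[5] = AfFAeFAaBdCAA$a
  sorted[6] = BdCAA$aAfFAeFAa
  sorted[7] = CAA$aAfFAeFAaBd
  sorted[8] = FAaBdCAA$aAfFAe
  sorted[9] = FAeFAaBdCAA$aAf
  sorted[10] = aAfFAeFAaBdCAA$
  sorted[11] = aBdCAA$aAfFAeFA
  sorted[12] = dCAA$aAfFAeFAaB
  sorted[13] = eFAaBdCAA$aAfFA
  sorted[14] = fFAeFAaBdCAA$aA
sorted[1] = A$aAfFAeFAaBdCA

Answer: A$aAfFAeFAaBdCA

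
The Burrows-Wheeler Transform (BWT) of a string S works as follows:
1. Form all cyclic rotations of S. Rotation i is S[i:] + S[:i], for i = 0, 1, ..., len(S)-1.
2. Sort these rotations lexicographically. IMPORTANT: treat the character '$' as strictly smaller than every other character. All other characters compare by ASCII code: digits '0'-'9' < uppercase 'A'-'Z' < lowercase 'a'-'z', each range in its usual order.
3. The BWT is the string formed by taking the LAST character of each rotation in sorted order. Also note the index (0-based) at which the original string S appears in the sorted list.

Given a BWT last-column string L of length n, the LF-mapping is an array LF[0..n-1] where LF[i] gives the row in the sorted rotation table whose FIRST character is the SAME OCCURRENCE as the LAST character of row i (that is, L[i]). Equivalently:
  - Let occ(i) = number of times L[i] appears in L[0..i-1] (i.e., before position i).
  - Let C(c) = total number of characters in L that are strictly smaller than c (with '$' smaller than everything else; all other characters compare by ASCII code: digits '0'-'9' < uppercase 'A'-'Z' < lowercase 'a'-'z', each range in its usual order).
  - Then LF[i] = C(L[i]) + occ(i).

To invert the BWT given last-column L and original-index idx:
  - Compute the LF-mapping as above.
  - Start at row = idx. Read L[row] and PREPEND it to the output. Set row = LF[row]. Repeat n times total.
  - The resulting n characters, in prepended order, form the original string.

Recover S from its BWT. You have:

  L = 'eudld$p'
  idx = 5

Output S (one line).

LF mapping: 3 6 1 4 2 0 5
Walk LF starting at row 5, prepending L[row]:
  step 1: row=5, L[5]='$', prepend. Next row=LF[5]=0
  step 2: row=0, L[0]='e', prepend. Next row=LF[0]=3
  step 3: row=3, L[3]='l', prepend. Next row=LF[3]=4
  step 4: row=4, L[4]='d', prepend. Next row=LF[4]=2
  step 5: row=2, L[2]='d', prepend. Next row=LF[2]=1
  step 6: row=1, L[1]='u', prepend. Next row=LF[1]=6
  step 7: row=6, L[6]='p', prepend. Next row=LF[6]=5
Reversed output: puddle$

Answer: puddle$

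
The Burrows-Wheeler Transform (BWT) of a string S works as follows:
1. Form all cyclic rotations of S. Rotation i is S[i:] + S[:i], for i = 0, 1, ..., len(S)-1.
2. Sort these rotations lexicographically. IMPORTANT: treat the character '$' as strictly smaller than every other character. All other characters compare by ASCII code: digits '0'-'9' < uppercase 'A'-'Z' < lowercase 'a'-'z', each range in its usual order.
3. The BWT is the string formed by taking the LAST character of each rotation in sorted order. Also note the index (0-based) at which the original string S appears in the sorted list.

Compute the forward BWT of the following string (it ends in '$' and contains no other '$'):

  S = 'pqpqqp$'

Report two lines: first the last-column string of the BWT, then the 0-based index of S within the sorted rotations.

Answer: pq$qqpp
2

Derivation:
All 7 rotations (rotation i = S[i:]+S[:i]):
  rot[0] = pqpqqp$
  rot[1] = qpqqp$p
  rot[2] = pqqp$pq
  rot[3] = qqp$pqp
  rot[4] = qp$pqpq
  rot[5] = p$pqpqq
  rot[6] = $pqpqqp
Sorted (with $ < everything):
  sorted[0] = $pqpqqp  (last char: 'p')
  sorted[1] = p$pqpqq  (last char: 'q')
  sorted[2] = pqpqqp$  (last char: '$')
  sorted[3] = pqqp$pq  (last char: 'q')
  sorted[4] = qp$pqpq  (last char: 'q')
  sorted[5] = qpqqp$p  (last char: 'p')
  sorted[6] = qqp$pqp  (last char: 'p')
Last column: pq$qqpp
Original string S is at sorted index 2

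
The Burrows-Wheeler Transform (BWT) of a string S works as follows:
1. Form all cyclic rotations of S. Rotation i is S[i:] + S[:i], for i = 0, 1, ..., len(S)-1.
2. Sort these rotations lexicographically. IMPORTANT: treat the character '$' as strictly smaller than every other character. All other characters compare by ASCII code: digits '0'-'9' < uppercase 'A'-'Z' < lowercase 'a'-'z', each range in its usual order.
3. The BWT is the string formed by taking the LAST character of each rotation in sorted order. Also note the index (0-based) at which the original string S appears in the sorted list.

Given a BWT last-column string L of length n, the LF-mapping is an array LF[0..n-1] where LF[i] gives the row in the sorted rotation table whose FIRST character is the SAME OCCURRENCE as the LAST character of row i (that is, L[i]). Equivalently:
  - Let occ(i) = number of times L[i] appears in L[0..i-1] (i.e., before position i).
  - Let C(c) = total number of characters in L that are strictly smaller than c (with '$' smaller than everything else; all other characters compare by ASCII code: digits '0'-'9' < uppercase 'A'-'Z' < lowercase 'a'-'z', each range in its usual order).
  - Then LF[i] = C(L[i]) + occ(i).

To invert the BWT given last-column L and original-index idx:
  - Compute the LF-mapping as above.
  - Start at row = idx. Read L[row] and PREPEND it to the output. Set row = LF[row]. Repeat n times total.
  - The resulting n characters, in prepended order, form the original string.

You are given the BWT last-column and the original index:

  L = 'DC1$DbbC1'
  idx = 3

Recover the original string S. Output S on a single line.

LF mapping: 5 3 1 0 6 7 8 4 2
Walk LF starting at row 3, prepending L[row]:
  step 1: row=3, L[3]='$', prepend. Next row=LF[3]=0
  step 2: row=0, L[0]='D', prepend. Next row=LF[0]=5
  step 3: row=5, L[5]='b', prepend. Next row=LF[5]=7
  step 4: row=7, L[7]='C', prepend. Next row=LF[7]=4
  step 5: row=4, L[4]='D', prepend. Next row=LF[4]=6
  step 6: row=6, L[6]='b', prepend. Next row=LF[6]=8
  step 7: row=8, L[8]='1', prepend. Next row=LF[8]=2
  step 8: row=2, L[2]='1', prepend. Next row=LF[2]=1
  step 9: row=1, L[1]='C', prepend. Next row=LF[1]=3
Reversed output: C11bDCbD$

Answer: C11bDCbD$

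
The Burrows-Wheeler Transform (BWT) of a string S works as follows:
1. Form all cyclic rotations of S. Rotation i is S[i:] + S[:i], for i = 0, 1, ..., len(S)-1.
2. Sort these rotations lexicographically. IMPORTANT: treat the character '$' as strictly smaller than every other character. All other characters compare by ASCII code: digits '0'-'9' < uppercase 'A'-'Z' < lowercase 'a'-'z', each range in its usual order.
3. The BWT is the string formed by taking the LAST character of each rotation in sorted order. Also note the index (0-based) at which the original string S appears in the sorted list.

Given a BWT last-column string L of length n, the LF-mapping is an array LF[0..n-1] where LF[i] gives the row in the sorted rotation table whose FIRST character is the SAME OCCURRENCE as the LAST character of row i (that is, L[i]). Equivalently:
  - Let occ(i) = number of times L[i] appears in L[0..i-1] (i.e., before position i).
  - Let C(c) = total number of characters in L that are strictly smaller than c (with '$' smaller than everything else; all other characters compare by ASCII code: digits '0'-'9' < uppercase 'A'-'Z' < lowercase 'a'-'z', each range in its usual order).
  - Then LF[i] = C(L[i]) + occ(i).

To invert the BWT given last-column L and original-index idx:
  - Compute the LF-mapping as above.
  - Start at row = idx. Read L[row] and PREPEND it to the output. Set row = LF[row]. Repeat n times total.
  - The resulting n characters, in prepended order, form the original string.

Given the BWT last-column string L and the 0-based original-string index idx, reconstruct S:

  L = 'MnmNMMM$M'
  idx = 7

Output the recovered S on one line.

LF mapping: 1 8 7 6 2 3 4 0 5
Walk LF starting at row 7, prepending L[row]:
  step 1: row=7, L[7]='$', prepend. Next row=LF[7]=0
  step 2: row=0, L[0]='M', prepend. Next row=LF[0]=1
  step 3: row=1, L[1]='n', prepend. Next row=LF[1]=8
  step 4: row=8, L[8]='M', prepend. Next row=LF[8]=5
  step 5: row=5, L[5]='M', prepend. Next row=LF[5]=3
  step 6: row=3, L[3]='N', prepend. Next row=LF[3]=6
  step 7: row=6, L[6]='M', prepend. Next row=LF[6]=4
  step 8: row=4, L[4]='M', prepend. Next row=LF[4]=2
  step 9: row=2, L[2]='m', prepend. Next row=LF[2]=7
Reversed output: mMMNMMnM$

Answer: mMMNMMnM$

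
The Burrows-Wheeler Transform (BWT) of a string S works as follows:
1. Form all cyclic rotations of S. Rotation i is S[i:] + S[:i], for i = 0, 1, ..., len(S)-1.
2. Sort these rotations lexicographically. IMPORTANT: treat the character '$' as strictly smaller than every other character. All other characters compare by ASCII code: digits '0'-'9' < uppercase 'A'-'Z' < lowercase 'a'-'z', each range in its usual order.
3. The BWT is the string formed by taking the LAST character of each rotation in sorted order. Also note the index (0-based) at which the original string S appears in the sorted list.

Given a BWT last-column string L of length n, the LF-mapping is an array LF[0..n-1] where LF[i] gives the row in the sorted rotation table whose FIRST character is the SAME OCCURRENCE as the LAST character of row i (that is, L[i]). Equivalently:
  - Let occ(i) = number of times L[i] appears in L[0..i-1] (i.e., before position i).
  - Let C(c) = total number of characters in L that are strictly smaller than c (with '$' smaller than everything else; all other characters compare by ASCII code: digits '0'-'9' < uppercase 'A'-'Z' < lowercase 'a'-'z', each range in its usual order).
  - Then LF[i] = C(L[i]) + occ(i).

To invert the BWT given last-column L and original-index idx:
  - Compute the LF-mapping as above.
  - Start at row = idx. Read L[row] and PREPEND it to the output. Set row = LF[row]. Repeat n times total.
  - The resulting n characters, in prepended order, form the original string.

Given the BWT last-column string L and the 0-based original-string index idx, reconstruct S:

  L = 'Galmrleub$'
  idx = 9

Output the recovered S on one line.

LF mapping: 1 2 5 7 8 6 4 9 3 0
Walk LF starting at row 9, prepending L[row]:
  step 1: row=9, L[9]='$', prepend. Next row=LF[9]=0
  step 2: row=0, L[0]='G', prepend. Next row=LF[0]=1
  step 3: row=1, L[1]='a', prepend. Next row=LF[1]=2
  step 4: row=2, L[2]='l', prepend. Next row=LF[2]=5
  step 5: row=5, L[5]='l', prepend. Next row=LF[5]=6
  step 6: row=6, L[6]='e', prepend. Next row=LF[6]=4
  step 7: row=4, L[4]='r', prepend. Next row=LF[4]=8
  step 8: row=8, L[8]='b', prepend. Next row=LF[8]=3
  step 9: row=3, L[3]='m', prepend. Next row=LF[3]=7
  step 10: row=7, L[7]='u', prepend. Next row=LF[7]=9
Reversed output: umbrellaG$

Answer: umbrellaG$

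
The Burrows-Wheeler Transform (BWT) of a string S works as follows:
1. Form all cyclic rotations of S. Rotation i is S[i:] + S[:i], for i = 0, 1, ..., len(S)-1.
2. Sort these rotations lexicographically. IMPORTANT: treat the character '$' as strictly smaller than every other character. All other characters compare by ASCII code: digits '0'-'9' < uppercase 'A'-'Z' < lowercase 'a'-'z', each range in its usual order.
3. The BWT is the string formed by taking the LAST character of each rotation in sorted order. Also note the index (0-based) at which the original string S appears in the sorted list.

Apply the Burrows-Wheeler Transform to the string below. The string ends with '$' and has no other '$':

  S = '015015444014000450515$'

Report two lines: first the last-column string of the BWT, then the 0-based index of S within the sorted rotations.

All 22 rotations (rotation i = S[i:]+S[:i]):
  rot[0] = 015015444014000450515$
  rot[1] = 15015444014000450515$0
  rot[2] = 5015444014000450515$01
  rot[3] = 015444014000450515$015
  rot[4] = 15444014000450515$0150
  rot[5] = 5444014000450515$01501
  rot[6] = 444014000450515$015015
  rot[7] = 44014000450515$0150154
  rot[8] = 4014000450515$01501544
  rot[9] = 014000450515$015015444
  rot[10] = 14000450515$0150154440
  rot[11] = 4000450515$01501544401
  rot[12] = 000450515$015015444014
  rot[13] = 00450515$0150154440140
  rot[14] = 0450515$01501544401400
  rot[15] = 450515$015015444014000
  rot[16] = 50515$0150154440140004
  rot[17] = 0515$01501544401400045
  rot[18] = 515$015015444014000450
  rot[19] = 15$0150154440140004505
  rot[20] = 5$01501544401400045051
  rot[21] = $015015444014000450515
Sorted (with $ < everything):
  sorted[0] = $015015444014000450515  (last char: '5')
  sorted[1] = 000450515$015015444014  (last char: '4')
  sorted[2] = 00450515$0150154440140  (last char: '0')
  sorted[3] = 014000450515$015015444  (last char: '4')
  sorted[4] = 015015444014000450515$  (last char: '$')
  sorted[5] = 015444014000450515$015  (last char: '5')
  sorted[6] = 0450515$01501544401400  (last char: '0')
  sorted[7] = 0515$01501544401400045  (last char: '5')
  sorted[8] = 14000450515$0150154440  (last char: '0')
  sorted[9] = 15$0150154440140004505  (last char: '5')
  sorted[10] = 15015444014000450515$0  (last char: '0')
  sorted[11] = 15444014000450515$0150  (last char: '0')
  sorted[12] = 4000450515$01501544401  (last char: '1')
  sorted[13] = 4014000450515$01501544  (last char: '4')
  sorted[14] = 44014000450515$0150154  (last char: '4')
  sorted[15] = 444014000450515$015015  (last char: '5')
  sorted[16] = 450515$015015444014000  (last char: '0')
  sorted[17] = 5$01501544401400045051  (last char: '1')
  sorted[18] = 5015444014000450515$01  (last char: '1')
  sorted[19] = 50515$0150154440140004  (last char: '4')
  sorted[20] = 515$015015444014000450  (last char: '0')
  sorted[21] = 5444014000450515$01501  (last char: '1')
Last column: 5404$50505001445011401
Original string S is at sorted index 4

Answer: 5404$50505001445011401
4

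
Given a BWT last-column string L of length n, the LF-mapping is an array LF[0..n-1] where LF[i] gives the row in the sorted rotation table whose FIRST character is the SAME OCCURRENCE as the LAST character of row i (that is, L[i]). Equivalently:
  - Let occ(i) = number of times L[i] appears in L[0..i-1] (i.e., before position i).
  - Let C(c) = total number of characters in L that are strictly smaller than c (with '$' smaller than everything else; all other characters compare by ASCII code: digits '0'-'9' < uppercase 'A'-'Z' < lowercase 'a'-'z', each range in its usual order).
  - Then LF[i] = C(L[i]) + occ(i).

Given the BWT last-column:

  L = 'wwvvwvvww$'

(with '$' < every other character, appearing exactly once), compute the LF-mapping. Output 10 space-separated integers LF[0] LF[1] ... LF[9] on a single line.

Answer: 5 6 1 2 7 3 4 8 9 0

Derivation:
Char counts: '$':1, 'v':4, 'w':5
C (first-col start): C('$')=0, C('v')=1, C('w')=5
L[0]='w': occ=0, LF[0]=C('w')+0=5+0=5
L[1]='w': occ=1, LF[1]=C('w')+1=5+1=6
L[2]='v': occ=0, LF[2]=C('v')+0=1+0=1
L[3]='v': occ=1, LF[3]=C('v')+1=1+1=2
L[4]='w': occ=2, LF[4]=C('w')+2=5+2=7
L[5]='v': occ=2, LF[5]=C('v')+2=1+2=3
L[6]='v': occ=3, LF[6]=C('v')+3=1+3=4
L[7]='w': occ=3, LF[7]=C('w')+3=5+3=8
L[8]='w': occ=4, LF[8]=C('w')+4=5+4=9
L[9]='$': occ=0, LF[9]=C('$')+0=0+0=0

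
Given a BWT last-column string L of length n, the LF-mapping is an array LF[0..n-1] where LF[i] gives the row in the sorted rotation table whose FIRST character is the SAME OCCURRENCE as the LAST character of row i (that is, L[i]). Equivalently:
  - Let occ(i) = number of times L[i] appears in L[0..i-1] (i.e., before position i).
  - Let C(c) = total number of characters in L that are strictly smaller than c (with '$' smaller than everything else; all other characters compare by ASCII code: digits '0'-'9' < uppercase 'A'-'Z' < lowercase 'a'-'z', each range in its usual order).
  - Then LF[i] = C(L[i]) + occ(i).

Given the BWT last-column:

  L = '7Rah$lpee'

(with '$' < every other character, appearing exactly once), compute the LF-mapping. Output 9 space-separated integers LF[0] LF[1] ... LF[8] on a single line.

Answer: 1 2 3 6 0 7 8 4 5

Derivation:
Char counts: '$':1, '7':1, 'R':1, 'a':1, 'e':2, 'h':1, 'l':1, 'p':1
C (first-col start): C('$')=0, C('7')=1, C('R')=2, C('a')=3, C('e')=4, C('h')=6, C('l')=7, C('p')=8
L[0]='7': occ=0, LF[0]=C('7')+0=1+0=1
L[1]='R': occ=0, LF[1]=C('R')+0=2+0=2
L[2]='a': occ=0, LF[2]=C('a')+0=3+0=3
L[3]='h': occ=0, LF[3]=C('h')+0=6+0=6
L[4]='$': occ=0, LF[4]=C('$')+0=0+0=0
L[5]='l': occ=0, LF[5]=C('l')+0=7+0=7
L[6]='p': occ=0, LF[6]=C('p')+0=8+0=8
L[7]='e': occ=0, LF[7]=C('e')+0=4+0=4
L[8]='e': occ=1, LF[8]=C('e')+1=4+1=5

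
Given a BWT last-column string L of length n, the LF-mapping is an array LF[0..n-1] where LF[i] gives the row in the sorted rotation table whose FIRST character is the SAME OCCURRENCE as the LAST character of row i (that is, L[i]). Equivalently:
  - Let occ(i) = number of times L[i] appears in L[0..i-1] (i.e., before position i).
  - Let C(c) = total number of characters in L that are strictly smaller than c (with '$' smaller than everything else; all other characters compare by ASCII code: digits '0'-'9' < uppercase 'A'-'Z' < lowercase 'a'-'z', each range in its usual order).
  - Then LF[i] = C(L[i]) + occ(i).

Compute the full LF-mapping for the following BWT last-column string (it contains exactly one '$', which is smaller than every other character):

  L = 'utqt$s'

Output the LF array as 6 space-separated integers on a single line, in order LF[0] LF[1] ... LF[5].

Answer: 5 3 1 4 0 2

Derivation:
Char counts: '$':1, 'q':1, 's':1, 't':2, 'u':1
C (first-col start): C('$')=0, C('q')=1, C('s')=2, C('t')=3, C('u')=5
L[0]='u': occ=0, LF[0]=C('u')+0=5+0=5
L[1]='t': occ=0, LF[1]=C('t')+0=3+0=3
L[2]='q': occ=0, LF[2]=C('q')+0=1+0=1
L[3]='t': occ=1, LF[3]=C('t')+1=3+1=4
L[4]='$': occ=0, LF[4]=C('$')+0=0+0=0
L[5]='s': occ=0, LF[5]=C('s')+0=2+0=2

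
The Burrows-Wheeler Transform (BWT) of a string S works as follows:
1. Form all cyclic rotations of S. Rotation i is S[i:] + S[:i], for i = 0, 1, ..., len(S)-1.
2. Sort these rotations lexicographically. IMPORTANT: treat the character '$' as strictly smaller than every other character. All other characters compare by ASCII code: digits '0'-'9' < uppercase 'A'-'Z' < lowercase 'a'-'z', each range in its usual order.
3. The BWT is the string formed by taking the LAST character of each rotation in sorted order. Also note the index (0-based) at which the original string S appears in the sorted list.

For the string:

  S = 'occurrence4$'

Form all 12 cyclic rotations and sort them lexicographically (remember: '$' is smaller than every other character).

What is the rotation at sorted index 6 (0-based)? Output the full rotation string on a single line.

Answer: ence4$occurr

Derivation:
All 12 rotations (rotation i = S[i:]+S[:i]):
  rot[0] = occurrence4$
  rot[1] = ccurrence4$o
  rot[2] = currence4$oc
  rot[3] = urrence4$occ
  rot[4] = rrence4$occu
  rot[5] = rence4$occur
  rot[6] = ence4$occurr
  rot[7] = nce4$occurre
  rot[8] = ce4$occurren
  rot[9] = e4$occurrenc
  rot[10] = 4$occurrence
  rot[11] = $occurrence4
Sorted (with $ < everything):
  sorted[0] = $occurrence4
  sorted[1] = 4$occurrence
  sorted[2] = ccurrence4$o
  sorted[3] = ce4$occurren
  sorted[4] = currence4$oc
  sorted[5] = e4$occurrenc
  sorted[6] = ence4$occurr
  sorted[7] = nce4$occurre
  sorted[8] = occurrence4$
  sorted[9] = rence4$occur
  sorted[10] = rrence4$occu
  sorted[11] = urrence4$occ
sorted[6] = ence4$occurr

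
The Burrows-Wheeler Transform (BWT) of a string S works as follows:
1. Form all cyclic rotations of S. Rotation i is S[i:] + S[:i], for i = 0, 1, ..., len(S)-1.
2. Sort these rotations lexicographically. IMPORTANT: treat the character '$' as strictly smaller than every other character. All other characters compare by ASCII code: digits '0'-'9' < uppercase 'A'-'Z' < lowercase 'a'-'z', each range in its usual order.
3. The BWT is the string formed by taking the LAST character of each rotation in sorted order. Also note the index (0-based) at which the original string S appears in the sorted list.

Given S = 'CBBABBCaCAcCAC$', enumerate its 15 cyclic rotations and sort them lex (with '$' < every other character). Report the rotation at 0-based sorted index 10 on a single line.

All 15 rotations (rotation i = S[i:]+S[:i]):
  rot[0] = CBBABBCaCAcCAC$
  rot[1] = BBABBCaCAcCAC$C
  rot[2] = BABBCaCAcCAC$CB
  rot[3] = ABBCaCAcCAC$CBB
  rot[4] = BBCaCAcCAC$CBBA
  rot[5] = BCaCAcCAC$CBBAB
  rot[6] = CaCAcCAC$CBBABB
  rot[7] = aCAcCAC$CBBABBC
  rot[8] = CAcCAC$CBBABBCa
  rot[9] = AcCAC$CBBABBCaC
  rot[10] = cCAC$CBBABBCaCA
  rot[11] = CAC$CBBABBCaCAc
  rot[12] = AC$CBBABBCaCAcC
  rot[13] = C$CBBABBCaCAcCA
  rot[14] = $CBBABBCaCAcCAC
Sorted (with $ < everything):
  sorted[0] = $CBBABBCaCAcCAC
  sorted[1] = ABBCaCAcCAC$CBB
  sorted[2] = AC$CBBABBCaCAcC
  sorted[3] = AcCAC$CBBABBCaC
  sorted[4] = BABBCaCAcCAC$CB
  sorted[5] = BBABBCaCAcCAC$C
  sorted[6] = BBCaCAcCAC$CBBA
  sorted[7] = BCaCAcCAC$CBBAB
  sorted[8] = C$CBBABBCaCAcCA
  sorted[9] = CAC$CBBABBCaCAc
  sorted[10] = CAcCAC$CBBABBCa
  sorted[11] = CBBABBCaCAcCAC$
  sorted[12] = CaCAcCAC$CBBABB
  sorted[13] = aCAcCAC$CBBABBC
  sorted[14] = cCAC$CBBABBCaCA
sorted[10] = CAcCAC$CBBABBCa

Answer: CAcCAC$CBBABBCa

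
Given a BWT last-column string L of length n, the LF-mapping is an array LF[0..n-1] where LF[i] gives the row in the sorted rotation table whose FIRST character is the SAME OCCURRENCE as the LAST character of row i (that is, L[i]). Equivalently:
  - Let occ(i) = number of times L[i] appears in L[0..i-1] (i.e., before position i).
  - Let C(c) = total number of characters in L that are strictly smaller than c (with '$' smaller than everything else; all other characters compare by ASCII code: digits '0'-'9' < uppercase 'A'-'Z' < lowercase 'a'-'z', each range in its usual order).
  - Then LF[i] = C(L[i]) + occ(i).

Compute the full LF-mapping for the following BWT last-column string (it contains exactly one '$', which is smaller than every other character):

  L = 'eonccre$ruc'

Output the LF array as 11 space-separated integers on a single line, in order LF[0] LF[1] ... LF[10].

Answer: 4 7 6 1 2 8 5 0 9 10 3

Derivation:
Char counts: '$':1, 'c':3, 'e':2, 'n':1, 'o':1, 'r':2, 'u':1
C (first-col start): C('$')=0, C('c')=1, C('e')=4, C('n')=6, C('o')=7, C('r')=8, C('u')=10
L[0]='e': occ=0, LF[0]=C('e')+0=4+0=4
L[1]='o': occ=0, LF[1]=C('o')+0=7+0=7
L[2]='n': occ=0, LF[2]=C('n')+0=6+0=6
L[3]='c': occ=0, LF[3]=C('c')+0=1+0=1
L[4]='c': occ=1, LF[4]=C('c')+1=1+1=2
L[5]='r': occ=0, LF[5]=C('r')+0=8+0=8
L[6]='e': occ=1, LF[6]=C('e')+1=4+1=5
L[7]='$': occ=0, LF[7]=C('$')+0=0+0=0
L[8]='r': occ=1, LF[8]=C('r')+1=8+1=9
L[9]='u': occ=0, LF[9]=C('u')+0=10+0=10
L[10]='c': occ=2, LF[10]=C('c')+2=1+2=3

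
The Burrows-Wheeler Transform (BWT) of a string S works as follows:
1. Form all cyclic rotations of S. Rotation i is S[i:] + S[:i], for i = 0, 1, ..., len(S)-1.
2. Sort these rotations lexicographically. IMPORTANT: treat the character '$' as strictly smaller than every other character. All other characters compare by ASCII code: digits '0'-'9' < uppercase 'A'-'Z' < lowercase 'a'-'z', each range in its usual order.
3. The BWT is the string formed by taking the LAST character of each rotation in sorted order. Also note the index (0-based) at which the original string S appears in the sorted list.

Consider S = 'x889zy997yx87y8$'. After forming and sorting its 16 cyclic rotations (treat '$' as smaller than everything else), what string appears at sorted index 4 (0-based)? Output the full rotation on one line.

Answer: 87y8$x889zy997yx

Derivation:
All 16 rotations (rotation i = S[i:]+S[:i]):
  rot[0] = x889zy997yx87y8$
  rot[1] = 889zy997yx87y8$x
  rot[2] = 89zy997yx87y8$x8
  rot[3] = 9zy997yx87y8$x88
  rot[4] = zy997yx87y8$x889
  rot[5] = y997yx87y8$x889z
  rot[6] = 997yx87y8$x889zy
  rot[7] = 97yx87y8$x889zy9
  rot[8] = 7yx87y8$x889zy99
  rot[9] = yx87y8$x889zy997
  rot[10] = x87y8$x889zy997y
  rot[11] = 87y8$x889zy997yx
  rot[12] = 7y8$x889zy997yx8
  rot[13] = y8$x889zy997yx87
  rot[14] = 8$x889zy997yx87y
  rot[15] = $x889zy997yx87y8
Sorted (with $ < everything):
  sorted[0] = $x889zy997yx87y8
  sorted[1] = 7y8$x889zy997yx8
  sorted[2] = 7yx87y8$x889zy99
  sorted[3] = 8$x889zy997yx87y
  sorted[4] = 87y8$x889zy997yx
  sorted[5] = 889zy997yx87y8$x
  sorted[6] = 89zy997yx87y8$x8
  sorted[7] = 97yx87y8$x889zy9
  sorted[8] = 997yx87y8$x889zy
  sorted[9] = 9zy997yx87y8$x88
  sorted[10] = x87y8$x889zy997y
  sorted[11] = x889zy997yx87y8$
  sorted[12] = y8$x889zy997yx87
  sorted[13] = y997yx87y8$x889z
  sorted[14] = yx87y8$x889zy997
  sorted[15] = zy997yx87y8$x889
sorted[4] = 87y8$x889zy997yx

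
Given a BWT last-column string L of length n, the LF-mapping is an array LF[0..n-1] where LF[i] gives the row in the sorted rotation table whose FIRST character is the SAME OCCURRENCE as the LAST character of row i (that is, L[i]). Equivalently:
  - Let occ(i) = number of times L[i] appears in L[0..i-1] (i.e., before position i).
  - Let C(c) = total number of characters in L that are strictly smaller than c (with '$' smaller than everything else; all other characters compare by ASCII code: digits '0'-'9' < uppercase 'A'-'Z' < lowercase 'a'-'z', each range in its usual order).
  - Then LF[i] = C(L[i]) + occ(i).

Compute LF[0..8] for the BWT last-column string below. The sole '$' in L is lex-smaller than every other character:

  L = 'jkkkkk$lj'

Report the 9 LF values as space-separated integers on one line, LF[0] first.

Char counts: '$':1, 'j':2, 'k':5, 'l':1
C (first-col start): C('$')=0, C('j')=1, C('k')=3, C('l')=8
L[0]='j': occ=0, LF[0]=C('j')+0=1+0=1
L[1]='k': occ=0, LF[1]=C('k')+0=3+0=3
L[2]='k': occ=1, LF[2]=C('k')+1=3+1=4
L[3]='k': occ=2, LF[3]=C('k')+2=3+2=5
L[4]='k': occ=3, LF[4]=C('k')+3=3+3=6
L[5]='k': occ=4, LF[5]=C('k')+4=3+4=7
L[6]='$': occ=0, LF[6]=C('$')+0=0+0=0
L[7]='l': occ=0, LF[7]=C('l')+0=8+0=8
L[8]='j': occ=1, LF[8]=C('j')+1=1+1=2

Answer: 1 3 4 5 6 7 0 8 2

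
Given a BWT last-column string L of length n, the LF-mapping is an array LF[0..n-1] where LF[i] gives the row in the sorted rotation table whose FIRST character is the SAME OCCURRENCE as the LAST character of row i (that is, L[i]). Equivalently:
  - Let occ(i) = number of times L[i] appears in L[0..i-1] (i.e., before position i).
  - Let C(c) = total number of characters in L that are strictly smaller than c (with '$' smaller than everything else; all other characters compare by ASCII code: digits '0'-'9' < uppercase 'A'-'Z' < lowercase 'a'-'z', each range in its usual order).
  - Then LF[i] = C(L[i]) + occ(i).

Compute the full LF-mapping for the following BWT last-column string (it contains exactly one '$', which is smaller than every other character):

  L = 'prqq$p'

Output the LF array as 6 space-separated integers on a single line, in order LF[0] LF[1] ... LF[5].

Char counts: '$':1, 'p':2, 'q':2, 'r':1
C (first-col start): C('$')=0, C('p')=1, C('q')=3, C('r')=5
L[0]='p': occ=0, LF[0]=C('p')+0=1+0=1
L[1]='r': occ=0, LF[1]=C('r')+0=5+0=5
L[2]='q': occ=0, LF[2]=C('q')+0=3+0=3
L[3]='q': occ=1, LF[3]=C('q')+1=3+1=4
L[4]='$': occ=0, LF[4]=C('$')+0=0+0=0
L[5]='p': occ=1, LF[5]=C('p')+1=1+1=2

Answer: 1 5 3 4 0 2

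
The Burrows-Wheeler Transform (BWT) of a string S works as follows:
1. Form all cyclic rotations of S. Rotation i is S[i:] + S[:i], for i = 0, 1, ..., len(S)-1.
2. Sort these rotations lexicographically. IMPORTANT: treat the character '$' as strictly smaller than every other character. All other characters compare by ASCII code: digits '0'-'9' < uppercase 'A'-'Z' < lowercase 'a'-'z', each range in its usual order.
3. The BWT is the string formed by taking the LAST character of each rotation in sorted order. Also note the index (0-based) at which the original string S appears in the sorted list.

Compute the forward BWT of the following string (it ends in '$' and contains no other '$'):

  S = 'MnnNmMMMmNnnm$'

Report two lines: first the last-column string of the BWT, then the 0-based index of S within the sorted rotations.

Answer: mmMM$nmnNMnnMN
4

Derivation:
All 14 rotations (rotation i = S[i:]+S[:i]):
  rot[0] = MnnNmMMMmNnnm$
  rot[1] = nnNmMMMmNnnm$M
  rot[2] = nNmMMMmNnnm$Mn
  rot[3] = NmMMMmNnnm$Mnn
  rot[4] = mMMMmNnnm$MnnN
  rot[5] = MMMmNnnm$MnnNm
  rot[6] = MMmNnnm$MnnNmM
  rot[7] = MmNnnm$MnnNmMM
  rot[8] = mNnnm$MnnNmMMM
  rot[9] = Nnnm$MnnNmMMMm
  rot[10] = nnm$MnnNmMMMmN
  rot[11] = nm$MnnNmMMMmNn
  rot[12] = m$MnnNmMMMmNnn
  rot[13] = $MnnNmMMMmNnnm
Sorted (with $ < everything):
  sorted[0] = $MnnNmMMMmNnnm  (last char: 'm')
  sorted[1] = MMMmNnnm$MnnNm  (last char: 'm')
  sorted[2] = MMmNnnm$MnnNmM  (last char: 'M')
  sorted[3] = MmNnnm$MnnNmMM  (last char: 'M')
  sorted[4] = MnnNmMMMmNnnm$  (last char: '$')
  sorted[5] = NmMMMmNnnm$Mnn  (last char: 'n')
  sorted[6] = Nnnm$MnnNmMMMm  (last char: 'm')
  sorted[7] = m$MnnNmMMMmNnn  (last char: 'n')
  sorted[8] = mMMMmNnnm$MnnN  (last char: 'N')
  sorted[9] = mNnnm$MnnNmMMM  (last char: 'M')
  sorted[10] = nNmMMMmNnnm$Mn  (last char: 'n')
  sorted[11] = nm$MnnNmMMMmNn  (last char: 'n')
  sorted[12] = nnNmMMMmNnnm$M  (last char: 'M')
  sorted[13] = nnm$MnnNmMMMmN  (last char: 'N')
Last column: mmMM$nmnNMnnMN
Original string S is at sorted index 4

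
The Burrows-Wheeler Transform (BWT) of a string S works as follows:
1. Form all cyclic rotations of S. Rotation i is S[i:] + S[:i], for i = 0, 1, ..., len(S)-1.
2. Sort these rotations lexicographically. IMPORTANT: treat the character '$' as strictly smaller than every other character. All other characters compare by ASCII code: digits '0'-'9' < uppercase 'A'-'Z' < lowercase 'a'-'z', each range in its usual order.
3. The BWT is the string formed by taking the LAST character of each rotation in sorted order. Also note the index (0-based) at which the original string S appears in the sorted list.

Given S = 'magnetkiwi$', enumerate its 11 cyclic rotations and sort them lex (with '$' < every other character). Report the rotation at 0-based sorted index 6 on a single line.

All 11 rotations (rotation i = S[i:]+S[:i]):
  rot[0] = magnetkiwi$
  rot[1] = agnetkiwi$m
  rot[2] = gnetkiwi$ma
  rot[3] = netkiwi$mag
  rot[4] = etkiwi$magn
  rot[5] = tkiwi$magne
  rot[6] = kiwi$magnet
  rot[7] = iwi$magnetk
  rot[8] = wi$magnetki
  rot[9] = i$magnetkiw
  rot[10] = $magnetkiwi
Sorted (with $ < everything):
  sorted[0] = $magnetkiwi
  sorted[1] = agnetkiwi$m
  sorted[2] = etkiwi$magn
  sorted[3] = gnetkiwi$ma
  sorted[4] = i$magnetkiw
  sorted[5] = iwi$magnetk
  sorted[6] = kiwi$magnet
  sorted[7] = magnetkiwi$
  sorted[8] = netkiwi$mag
  sorted[9] = tkiwi$magne
  sorted[10] = wi$magnetki
sorted[6] = kiwi$magnet

Answer: kiwi$magnet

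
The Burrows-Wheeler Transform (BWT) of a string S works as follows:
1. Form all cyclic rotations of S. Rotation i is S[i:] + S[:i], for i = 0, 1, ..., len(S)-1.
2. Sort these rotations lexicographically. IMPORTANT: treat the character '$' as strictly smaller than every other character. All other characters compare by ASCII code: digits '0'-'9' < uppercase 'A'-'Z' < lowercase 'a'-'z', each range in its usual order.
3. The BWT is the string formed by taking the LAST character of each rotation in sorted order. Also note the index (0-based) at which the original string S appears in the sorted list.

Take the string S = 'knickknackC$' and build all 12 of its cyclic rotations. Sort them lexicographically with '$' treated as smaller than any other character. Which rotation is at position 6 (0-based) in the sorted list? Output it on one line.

Answer: kC$knickknac

Derivation:
All 12 rotations (rotation i = S[i:]+S[:i]):
  rot[0] = knickknackC$
  rot[1] = nickknackC$k
  rot[2] = ickknackC$kn
  rot[3] = ckknackC$kni
  rot[4] = kknackC$knic
  rot[5] = knackC$knick
  rot[6] = nackC$knickk
  rot[7] = ackC$knickkn
  rot[8] = ckC$knickkna
  rot[9] = kC$knickknac
  rot[10] = C$knickknack
  rot[11] = $knickknackC
Sorted (with $ < everything):
  sorted[0] = $knickknackC
  sorted[1] = C$knickknack
  sorted[2] = ackC$knickkn
  sorted[3] = ckC$knickkna
  sorted[4] = ckknackC$kni
  sorted[5] = ickknackC$kn
  sorted[6] = kC$knickknac
  sorted[7] = kknackC$knic
  sorted[8] = knackC$knick
  sorted[9] = knickknackC$
  sorted[10] = nackC$knickk
  sorted[11] = nickknackC$k
sorted[6] = kC$knickknac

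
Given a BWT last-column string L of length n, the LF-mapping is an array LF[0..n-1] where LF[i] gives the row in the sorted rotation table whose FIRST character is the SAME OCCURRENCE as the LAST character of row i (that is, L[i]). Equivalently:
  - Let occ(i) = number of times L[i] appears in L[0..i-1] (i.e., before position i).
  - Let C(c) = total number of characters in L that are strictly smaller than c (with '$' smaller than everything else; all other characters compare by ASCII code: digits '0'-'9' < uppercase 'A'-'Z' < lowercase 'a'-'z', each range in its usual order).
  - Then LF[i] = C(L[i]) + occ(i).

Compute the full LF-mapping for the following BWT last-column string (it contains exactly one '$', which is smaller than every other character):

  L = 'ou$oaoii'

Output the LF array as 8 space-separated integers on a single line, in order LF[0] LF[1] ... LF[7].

Char counts: '$':1, 'a':1, 'i':2, 'o':3, 'u':1
C (first-col start): C('$')=0, C('a')=1, C('i')=2, C('o')=4, C('u')=7
L[0]='o': occ=0, LF[0]=C('o')+0=4+0=4
L[1]='u': occ=0, LF[1]=C('u')+0=7+0=7
L[2]='$': occ=0, LF[2]=C('$')+0=0+0=0
L[3]='o': occ=1, LF[3]=C('o')+1=4+1=5
L[4]='a': occ=0, LF[4]=C('a')+0=1+0=1
L[5]='o': occ=2, LF[5]=C('o')+2=4+2=6
L[6]='i': occ=0, LF[6]=C('i')+0=2+0=2
L[7]='i': occ=1, LF[7]=C('i')+1=2+1=3

Answer: 4 7 0 5 1 6 2 3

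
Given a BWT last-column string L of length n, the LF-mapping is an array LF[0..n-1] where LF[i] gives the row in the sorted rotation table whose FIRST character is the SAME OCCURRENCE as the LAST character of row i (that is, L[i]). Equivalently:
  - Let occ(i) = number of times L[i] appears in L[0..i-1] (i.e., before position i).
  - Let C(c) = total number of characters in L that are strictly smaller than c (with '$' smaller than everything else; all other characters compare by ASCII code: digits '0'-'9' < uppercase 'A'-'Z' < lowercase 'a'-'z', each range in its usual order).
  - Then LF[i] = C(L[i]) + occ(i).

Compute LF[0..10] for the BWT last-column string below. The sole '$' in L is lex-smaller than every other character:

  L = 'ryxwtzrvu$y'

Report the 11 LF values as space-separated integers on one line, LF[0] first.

Answer: 1 8 7 6 3 10 2 5 4 0 9

Derivation:
Char counts: '$':1, 'r':2, 't':1, 'u':1, 'v':1, 'w':1, 'x':1, 'y':2, 'z':1
C (first-col start): C('$')=0, C('r')=1, C('t')=3, C('u')=4, C('v')=5, C('w')=6, C('x')=7, C('y')=8, C('z')=10
L[0]='r': occ=0, LF[0]=C('r')+0=1+0=1
L[1]='y': occ=0, LF[1]=C('y')+0=8+0=8
L[2]='x': occ=0, LF[2]=C('x')+0=7+0=7
L[3]='w': occ=0, LF[3]=C('w')+0=6+0=6
L[4]='t': occ=0, LF[4]=C('t')+0=3+0=3
L[5]='z': occ=0, LF[5]=C('z')+0=10+0=10
L[6]='r': occ=1, LF[6]=C('r')+1=1+1=2
L[7]='v': occ=0, LF[7]=C('v')+0=5+0=5
L[8]='u': occ=0, LF[8]=C('u')+0=4+0=4
L[9]='$': occ=0, LF[9]=C('$')+0=0+0=0
L[10]='y': occ=1, LF[10]=C('y')+1=8+1=9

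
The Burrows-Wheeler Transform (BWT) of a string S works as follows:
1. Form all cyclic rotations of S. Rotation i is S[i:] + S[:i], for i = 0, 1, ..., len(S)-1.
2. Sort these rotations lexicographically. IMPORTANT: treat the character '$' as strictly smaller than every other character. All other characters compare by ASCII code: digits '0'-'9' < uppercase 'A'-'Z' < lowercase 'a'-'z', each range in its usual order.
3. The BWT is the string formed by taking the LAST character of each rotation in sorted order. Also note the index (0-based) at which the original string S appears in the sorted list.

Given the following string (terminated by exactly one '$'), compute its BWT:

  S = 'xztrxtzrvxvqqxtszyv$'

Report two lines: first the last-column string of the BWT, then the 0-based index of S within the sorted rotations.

Answer: vvqzttzxxyxrqrv$ztxs
15

Derivation:
All 20 rotations (rotation i = S[i:]+S[:i]):
  rot[0] = xztrxtzrvxvqqxtszyv$
  rot[1] = ztrxtzrvxvqqxtszyv$x
  rot[2] = trxtzrvxvqqxtszyv$xz
  rot[3] = rxtzrvxvqqxtszyv$xzt
  rot[4] = xtzrvxvqqxtszyv$xztr
  rot[5] = tzrvxvqqxtszyv$xztrx
  rot[6] = zrvxvqqxtszyv$xztrxt
  rot[7] = rvxvqqxtszyv$xztrxtz
  rot[8] = vxvqqxtszyv$xztrxtzr
  rot[9] = xvqqxtszyv$xztrxtzrv
  rot[10] = vqqxtszyv$xztrxtzrvx
  rot[11] = qqxtszyv$xztrxtzrvxv
  rot[12] = qxtszyv$xztrxtzrvxvq
  rot[13] = xtszyv$xztrxtzrvxvqq
  rot[14] = tszyv$xztrxtzrvxvqqx
  rot[15] = szyv$xztrxtzrvxvqqxt
  rot[16] = zyv$xztrxtzrvxvqqxts
  rot[17] = yv$xztrxtzrvxvqqxtsz
  rot[18] = v$xztrxtzrvxvqqxtszy
  rot[19] = $xztrxtzrvxvqqxtszyv
Sorted (with $ < everything):
  sorted[0] = $xztrxtzrvxvqqxtszyv  (last char: 'v')
  sorted[1] = qqxtszyv$xztrxtzrvxv  (last char: 'v')
  sorted[2] = qxtszyv$xztrxtzrvxvq  (last char: 'q')
  sorted[3] = rvxvqqxtszyv$xztrxtz  (last char: 'z')
  sorted[4] = rxtzrvxvqqxtszyv$xzt  (last char: 't')
  sorted[5] = szyv$xztrxtzrvxvqqxt  (last char: 't')
  sorted[6] = trxtzrvxvqqxtszyv$xz  (last char: 'z')
  sorted[7] = tszyv$xztrxtzrvxvqqx  (last char: 'x')
  sorted[8] = tzrvxvqqxtszyv$xztrx  (last char: 'x')
  sorted[9] = v$xztrxtzrvxvqqxtszy  (last char: 'y')
  sorted[10] = vqqxtszyv$xztrxtzrvx  (last char: 'x')
  sorted[11] = vxvqqxtszyv$xztrxtzr  (last char: 'r')
  sorted[12] = xtszyv$xztrxtzrvxvqq  (last char: 'q')
  sorted[13] = xtzrvxvqqxtszyv$xztr  (last char: 'r')
  sorted[14] = xvqqxtszyv$xztrxtzrv  (last char: 'v')
  sorted[15] = xztrxtzrvxvqqxtszyv$  (last char: '$')
  sorted[16] = yv$xztrxtzrvxvqqxtsz  (last char: 'z')
  sorted[17] = zrvxvqqxtszyv$xztrxt  (last char: 't')
  sorted[18] = ztrxtzrvxvqqxtszyv$x  (last char: 'x')
  sorted[19] = zyv$xztrxtzrvxvqqxts  (last char: 's')
Last column: vvqzttzxxyxrqrv$ztxs
Original string S is at sorted index 15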